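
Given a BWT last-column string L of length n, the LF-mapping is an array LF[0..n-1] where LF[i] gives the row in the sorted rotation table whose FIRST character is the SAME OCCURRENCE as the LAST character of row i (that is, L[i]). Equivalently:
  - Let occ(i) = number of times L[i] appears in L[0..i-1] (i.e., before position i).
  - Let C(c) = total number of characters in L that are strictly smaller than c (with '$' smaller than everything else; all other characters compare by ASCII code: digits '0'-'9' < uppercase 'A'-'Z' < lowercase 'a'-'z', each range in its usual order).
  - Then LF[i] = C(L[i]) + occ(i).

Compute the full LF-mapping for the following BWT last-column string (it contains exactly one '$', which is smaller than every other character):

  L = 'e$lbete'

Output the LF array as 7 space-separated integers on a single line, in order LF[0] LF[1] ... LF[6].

Char counts: '$':1, 'b':1, 'e':3, 'l':1, 't':1
C (first-col start): C('$')=0, C('b')=1, C('e')=2, C('l')=5, C('t')=6
L[0]='e': occ=0, LF[0]=C('e')+0=2+0=2
L[1]='$': occ=0, LF[1]=C('$')+0=0+0=0
L[2]='l': occ=0, LF[2]=C('l')+0=5+0=5
L[3]='b': occ=0, LF[3]=C('b')+0=1+0=1
L[4]='e': occ=1, LF[4]=C('e')+1=2+1=3
L[5]='t': occ=0, LF[5]=C('t')+0=6+0=6
L[6]='e': occ=2, LF[6]=C('e')+2=2+2=4

Answer: 2 0 5 1 3 6 4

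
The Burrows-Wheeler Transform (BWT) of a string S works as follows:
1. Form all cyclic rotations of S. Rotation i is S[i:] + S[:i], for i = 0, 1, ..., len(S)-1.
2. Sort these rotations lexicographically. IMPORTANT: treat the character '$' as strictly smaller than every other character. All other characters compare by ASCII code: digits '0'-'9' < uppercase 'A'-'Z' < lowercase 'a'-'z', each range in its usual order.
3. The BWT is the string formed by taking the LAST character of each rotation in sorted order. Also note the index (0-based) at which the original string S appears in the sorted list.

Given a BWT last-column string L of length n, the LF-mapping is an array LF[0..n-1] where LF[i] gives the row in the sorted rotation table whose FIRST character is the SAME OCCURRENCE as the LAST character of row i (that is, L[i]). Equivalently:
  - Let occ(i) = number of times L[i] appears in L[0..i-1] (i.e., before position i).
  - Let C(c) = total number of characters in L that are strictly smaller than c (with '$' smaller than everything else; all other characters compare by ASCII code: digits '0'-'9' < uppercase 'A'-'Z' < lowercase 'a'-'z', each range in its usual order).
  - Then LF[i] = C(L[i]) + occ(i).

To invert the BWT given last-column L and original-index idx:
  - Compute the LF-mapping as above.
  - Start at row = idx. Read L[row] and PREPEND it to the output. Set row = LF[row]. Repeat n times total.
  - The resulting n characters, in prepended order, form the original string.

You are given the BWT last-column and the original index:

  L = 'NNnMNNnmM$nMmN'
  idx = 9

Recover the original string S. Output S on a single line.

LF mapping: 4 5 11 1 6 7 12 9 2 0 13 3 10 8
Walk LF starting at row 9, prepending L[row]:
  step 1: row=9, L[9]='$', prepend. Next row=LF[9]=0
  step 2: row=0, L[0]='N', prepend. Next row=LF[0]=4
  step 3: row=4, L[4]='N', prepend. Next row=LF[4]=6
  step 4: row=6, L[6]='n', prepend. Next row=LF[6]=12
  step 5: row=12, L[12]='m', prepend. Next row=LF[12]=10
  step 6: row=10, L[10]='n', prepend. Next row=LF[10]=13
  step 7: row=13, L[13]='N', prepend. Next row=LF[13]=8
  step 8: row=8, L[8]='M', prepend. Next row=LF[8]=2
  step 9: row=2, L[2]='n', prepend. Next row=LF[2]=11
  step 10: row=11, L[11]='M', prepend. Next row=LF[11]=3
  step 11: row=3, L[3]='M', prepend. Next row=LF[3]=1
  step 12: row=1, L[1]='N', prepend. Next row=LF[1]=5
  step 13: row=5, L[5]='N', prepend. Next row=LF[5]=7
  step 14: row=7, L[7]='m', prepend. Next row=LF[7]=9
Reversed output: mNNMMnMNnmnNN$

Answer: mNNMMnMNnmnNN$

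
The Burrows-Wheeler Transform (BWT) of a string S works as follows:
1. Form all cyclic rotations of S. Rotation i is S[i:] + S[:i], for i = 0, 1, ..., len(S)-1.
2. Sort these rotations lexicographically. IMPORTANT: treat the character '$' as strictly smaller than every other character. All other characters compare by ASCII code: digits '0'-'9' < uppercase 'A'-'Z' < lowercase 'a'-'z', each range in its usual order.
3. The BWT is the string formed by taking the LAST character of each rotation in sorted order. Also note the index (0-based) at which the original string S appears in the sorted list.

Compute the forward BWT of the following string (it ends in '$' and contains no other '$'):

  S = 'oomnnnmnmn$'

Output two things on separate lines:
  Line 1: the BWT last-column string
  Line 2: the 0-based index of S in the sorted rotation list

All 11 rotations (rotation i = S[i:]+S[:i]):
  rot[0] = oomnnnmnmn$
  rot[1] = omnnnmnmn$o
  rot[2] = mnnnmnmn$oo
  rot[3] = nnnmnmn$oom
  rot[4] = nnmnmn$oomn
  rot[5] = nmnmn$oomnn
  rot[6] = mnmn$oomnnn
  rot[7] = nmn$oomnnnm
  rot[8] = mn$oomnnnmn
  rot[9] = n$oomnnnmnm
  rot[10] = $oomnnnmnmn
Sorted (with $ < everything):
  sorted[0] = $oomnnnmnmn  (last char: 'n')
  sorted[1] = mn$oomnnnmn  (last char: 'n')
  sorted[2] = mnmn$oomnnn  (last char: 'n')
  sorted[3] = mnnnmnmn$oo  (last char: 'o')
  sorted[4] = n$oomnnnmnm  (last char: 'm')
  sorted[5] = nmn$oomnnnm  (last char: 'm')
  sorted[6] = nmnmn$oomnn  (last char: 'n')
  sorted[7] = nnmnmn$oomn  (last char: 'n')
  sorted[8] = nnnmnmn$oom  (last char: 'm')
  sorted[9] = omnnnmnmn$o  (last char: 'o')
  sorted[10] = oomnnnmnmn$  (last char: '$')
Last column: nnnommnnmo$
Original string S is at sorted index 10

Answer: nnnommnnmo$
10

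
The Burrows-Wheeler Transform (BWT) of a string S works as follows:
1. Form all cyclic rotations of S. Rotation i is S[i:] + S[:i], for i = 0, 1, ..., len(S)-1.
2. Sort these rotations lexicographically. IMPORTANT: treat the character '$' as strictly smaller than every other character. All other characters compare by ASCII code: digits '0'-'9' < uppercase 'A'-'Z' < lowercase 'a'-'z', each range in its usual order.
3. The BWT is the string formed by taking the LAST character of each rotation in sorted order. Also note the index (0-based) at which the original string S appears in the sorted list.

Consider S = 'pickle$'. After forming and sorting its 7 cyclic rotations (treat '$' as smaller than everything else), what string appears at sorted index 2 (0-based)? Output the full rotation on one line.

All 7 rotations (rotation i = S[i:]+S[:i]):
  rot[0] = pickle$
  rot[1] = ickle$p
  rot[2] = ckle$pi
  rot[3] = kle$pic
  rot[4] = le$pick
  rot[5] = e$pickl
  rot[6] = $pickle
Sorted (with $ < everything):
  sorted[0] = $pickle
  sorted[1] = ckle$pi
  sorted[2] = e$pickl
  sorted[3] = ickle$p
  sorted[4] = kle$pic
  sorted[5] = le$pick
  sorted[6] = pickle$
sorted[2] = e$pickl

Answer: e$pickl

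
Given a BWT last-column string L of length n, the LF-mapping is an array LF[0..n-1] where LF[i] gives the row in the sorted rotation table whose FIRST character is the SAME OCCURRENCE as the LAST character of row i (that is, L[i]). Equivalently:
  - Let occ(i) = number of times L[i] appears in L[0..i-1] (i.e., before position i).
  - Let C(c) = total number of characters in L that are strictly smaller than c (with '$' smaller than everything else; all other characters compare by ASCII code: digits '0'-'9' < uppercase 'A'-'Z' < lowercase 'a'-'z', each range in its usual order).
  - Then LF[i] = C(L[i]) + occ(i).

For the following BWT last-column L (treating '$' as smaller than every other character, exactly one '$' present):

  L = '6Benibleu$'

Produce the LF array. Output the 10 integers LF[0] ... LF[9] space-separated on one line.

Char counts: '$':1, '6':1, 'B':1, 'b':1, 'e':2, 'i':1, 'l':1, 'n':1, 'u':1
C (first-col start): C('$')=0, C('6')=1, C('B')=2, C('b')=3, C('e')=4, C('i')=6, C('l')=7, C('n')=8, C('u')=9
L[0]='6': occ=0, LF[0]=C('6')+0=1+0=1
L[1]='B': occ=0, LF[1]=C('B')+0=2+0=2
L[2]='e': occ=0, LF[2]=C('e')+0=4+0=4
L[3]='n': occ=0, LF[3]=C('n')+0=8+0=8
L[4]='i': occ=0, LF[4]=C('i')+0=6+0=6
L[5]='b': occ=0, LF[5]=C('b')+0=3+0=3
L[6]='l': occ=0, LF[6]=C('l')+0=7+0=7
L[7]='e': occ=1, LF[7]=C('e')+1=4+1=5
L[8]='u': occ=0, LF[8]=C('u')+0=9+0=9
L[9]='$': occ=0, LF[9]=C('$')+0=0+0=0

Answer: 1 2 4 8 6 3 7 5 9 0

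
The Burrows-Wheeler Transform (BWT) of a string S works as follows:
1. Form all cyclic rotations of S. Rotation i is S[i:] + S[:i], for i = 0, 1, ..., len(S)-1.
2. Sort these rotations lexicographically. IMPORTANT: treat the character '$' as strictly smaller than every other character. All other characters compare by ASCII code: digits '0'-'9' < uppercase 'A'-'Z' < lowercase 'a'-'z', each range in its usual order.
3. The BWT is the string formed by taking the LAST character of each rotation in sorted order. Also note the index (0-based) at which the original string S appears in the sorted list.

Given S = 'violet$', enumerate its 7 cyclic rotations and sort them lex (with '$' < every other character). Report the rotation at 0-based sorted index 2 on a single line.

Answer: iolet$v

Derivation:
All 7 rotations (rotation i = S[i:]+S[:i]):
  rot[0] = violet$
  rot[1] = iolet$v
  rot[2] = olet$vi
  rot[3] = let$vio
  rot[4] = et$viol
  rot[5] = t$viole
  rot[6] = $violet
Sorted (with $ < everything):
  sorted[0] = $violet
  sorted[1] = et$viol
  sorted[2] = iolet$v
  sorted[3] = let$vio
  sorted[4] = olet$vi
  sorted[5] = t$viole
  sorted[6] = violet$
sorted[2] = iolet$v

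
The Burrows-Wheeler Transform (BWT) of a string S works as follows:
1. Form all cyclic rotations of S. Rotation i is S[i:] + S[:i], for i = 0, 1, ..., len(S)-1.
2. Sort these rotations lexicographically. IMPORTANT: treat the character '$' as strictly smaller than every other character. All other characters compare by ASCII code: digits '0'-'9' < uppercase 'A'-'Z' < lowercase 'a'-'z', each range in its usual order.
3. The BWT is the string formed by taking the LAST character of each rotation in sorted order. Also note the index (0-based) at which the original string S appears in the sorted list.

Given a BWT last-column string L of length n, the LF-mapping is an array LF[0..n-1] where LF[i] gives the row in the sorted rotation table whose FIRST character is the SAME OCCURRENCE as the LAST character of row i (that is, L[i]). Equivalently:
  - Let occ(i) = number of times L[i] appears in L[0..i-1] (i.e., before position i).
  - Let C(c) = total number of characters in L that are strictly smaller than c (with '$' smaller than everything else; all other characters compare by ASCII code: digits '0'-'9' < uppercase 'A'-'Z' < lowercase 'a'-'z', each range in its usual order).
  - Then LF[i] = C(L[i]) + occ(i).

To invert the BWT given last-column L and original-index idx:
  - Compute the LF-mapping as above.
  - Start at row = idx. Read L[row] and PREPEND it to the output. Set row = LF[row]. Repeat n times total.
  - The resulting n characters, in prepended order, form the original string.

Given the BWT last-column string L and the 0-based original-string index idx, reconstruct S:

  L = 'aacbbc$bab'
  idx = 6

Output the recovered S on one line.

Answer: bbcbbacaa$

Derivation:
LF mapping: 1 2 8 4 5 9 0 6 3 7
Walk LF starting at row 6, prepending L[row]:
  step 1: row=6, L[6]='$', prepend. Next row=LF[6]=0
  step 2: row=0, L[0]='a', prepend. Next row=LF[0]=1
  step 3: row=1, L[1]='a', prepend. Next row=LF[1]=2
  step 4: row=2, L[2]='c', prepend. Next row=LF[2]=8
  step 5: row=8, L[8]='a', prepend. Next row=LF[8]=3
  step 6: row=3, L[3]='b', prepend. Next row=LF[3]=4
  step 7: row=4, L[4]='b', prepend. Next row=LF[4]=5
  step 8: row=5, L[5]='c', prepend. Next row=LF[5]=9
  step 9: row=9, L[9]='b', prepend. Next row=LF[9]=7
  step 10: row=7, L[7]='b', prepend. Next row=LF[7]=6
Reversed output: bbcbbacaa$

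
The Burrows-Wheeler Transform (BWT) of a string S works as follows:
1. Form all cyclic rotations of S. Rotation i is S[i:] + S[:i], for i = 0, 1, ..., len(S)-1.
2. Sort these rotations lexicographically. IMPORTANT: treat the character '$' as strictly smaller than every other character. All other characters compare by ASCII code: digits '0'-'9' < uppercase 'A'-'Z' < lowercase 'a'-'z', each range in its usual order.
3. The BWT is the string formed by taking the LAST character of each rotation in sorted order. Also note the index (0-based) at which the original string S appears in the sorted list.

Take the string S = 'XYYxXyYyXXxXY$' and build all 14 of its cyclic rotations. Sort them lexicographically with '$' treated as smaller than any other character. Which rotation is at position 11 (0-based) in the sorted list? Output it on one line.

All 14 rotations (rotation i = S[i:]+S[:i]):
  rot[0] = XYYxXyYyXXxXY$
  rot[1] = YYxXyYyXXxXY$X
  rot[2] = YxXyYyXXxXY$XY
  rot[3] = xXyYyXXxXY$XYY
  rot[4] = XyYyXXxXY$XYYx
  rot[5] = yYyXXxXY$XYYxX
  rot[6] = YyXXxXY$XYYxXy
  rot[7] = yXXxXY$XYYxXyY
  rot[8] = XXxXY$XYYxXyYy
  rot[9] = XxXY$XYYxXyYyX
  rot[10] = xXY$XYYxXyYyXX
  rot[11] = XY$XYYxXyYyXXx
  rot[12] = Y$XYYxXyYyXXxX
  rot[13] = $XYYxXyYyXXxXY
Sorted (with $ < everything):
  sorted[0] = $XYYxXyYyXXxXY
  sorted[1] = XXxXY$XYYxXyYy
  sorted[2] = XY$XYYxXyYyXXx
  sorted[3] = XYYxXyYyXXxXY$
  sorted[4] = XxXY$XYYxXyYyX
  sorted[5] = XyYyXXxXY$XYYx
  sorted[6] = Y$XYYxXyYyXXxX
  sorted[7] = YYxXyYyXXxXY$X
  sorted[8] = YxXyYyXXxXY$XY
  sorted[9] = YyXXxXY$XYYxXy
  sorted[10] = xXY$XYYxXyYyXX
  sorted[11] = xXyYyXXxXY$XYY
  sorted[12] = yXXxXY$XYYxXyY
  sorted[13] = yYyXXxXY$XYYxX
sorted[11] = xXyYyXXxXY$XYY

Answer: xXyYyXXxXY$XYY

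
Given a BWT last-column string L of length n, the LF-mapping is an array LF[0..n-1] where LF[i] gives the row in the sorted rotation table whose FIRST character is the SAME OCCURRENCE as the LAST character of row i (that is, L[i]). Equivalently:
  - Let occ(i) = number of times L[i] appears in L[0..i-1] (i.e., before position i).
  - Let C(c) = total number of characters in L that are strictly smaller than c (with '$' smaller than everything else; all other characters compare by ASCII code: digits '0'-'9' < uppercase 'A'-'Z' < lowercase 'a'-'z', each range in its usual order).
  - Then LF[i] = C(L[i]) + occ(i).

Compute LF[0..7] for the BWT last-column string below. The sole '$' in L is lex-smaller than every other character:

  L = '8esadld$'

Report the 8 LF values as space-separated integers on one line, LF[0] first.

Answer: 1 5 7 2 3 6 4 0

Derivation:
Char counts: '$':1, '8':1, 'a':1, 'd':2, 'e':1, 'l':1, 's':1
C (first-col start): C('$')=0, C('8')=1, C('a')=2, C('d')=3, C('e')=5, C('l')=6, C('s')=7
L[0]='8': occ=0, LF[0]=C('8')+0=1+0=1
L[1]='e': occ=0, LF[1]=C('e')+0=5+0=5
L[2]='s': occ=0, LF[2]=C('s')+0=7+0=7
L[3]='a': occ=0, LF[3]=C('a')+0=2+0=2
L[4]='d': occ=0, LF[4]=C('d')+0=3+0=3
L[5]='l': occ=0, LF[5]=C('l')+0=6+0=6
L[6]='d': occ=1, LF[6]=C('d')+1=3+1=4
L[7]='$': occ=0, LF[7]=C('$')+0=0+0=0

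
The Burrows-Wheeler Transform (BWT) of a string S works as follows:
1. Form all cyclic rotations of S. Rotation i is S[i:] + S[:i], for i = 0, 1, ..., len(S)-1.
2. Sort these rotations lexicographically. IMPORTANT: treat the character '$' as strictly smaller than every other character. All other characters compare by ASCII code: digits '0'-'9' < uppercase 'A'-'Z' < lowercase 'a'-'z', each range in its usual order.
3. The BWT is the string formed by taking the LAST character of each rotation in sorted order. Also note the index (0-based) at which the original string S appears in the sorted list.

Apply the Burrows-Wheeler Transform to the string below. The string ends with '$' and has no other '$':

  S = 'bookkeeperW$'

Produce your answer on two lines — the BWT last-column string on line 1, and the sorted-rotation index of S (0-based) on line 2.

All 12 rotations (rotation i = S[i:]+S[:i]):
  rot[0] = bookkeeperW$
  rot[1] = ookkeeperW$b
  rot[2] = okkeeperW$bo
  rot[3] = kkeeperW$boo
  rot[4] = keeperW$book
  rot[5] = eeperW$bookk
  rot[6] = eperW$bookke
  rot[7] = perW$bookkee
  rot[8] = erW$bookkeep
  rot[9] = rW$bookkeepe
  rot[10] = W$bookkeeper
  rot[11] = $bookkeeperW
Sorted (with $ < everything):
  sorted[0] = $bookkeeperW  (last char: 'W')
  sorted[1] = W$bookkeeper  (last char: 'r')
  sorted[2] = bookkeeperW$  (last char: '$')
  sorted[3] = eeperW$bookk  (last char: 'k')
  sorted[4] = eperW$bookke  (last char: 'e')
  sorted[5] = erW$bookkeep  (last char: 'p')
  sorted[6] = keeperW$book  (last char: 'k')
  sorted[7] = kkeeperW$boo  (last char: 'o')
  sorted[8] = okkeeperW$bo  (last char: 'o')
  sorted[9] = ookkeeperW$b  (last char: 'b')
  sorted[10] = perW$bookkee  (last char: 'e')
  sorted[11] = rW$bookkeepe  (last char: 'e')
Last column: Wr$kepkoobee
Original string S is at sorted index 2

Answer: Wr$kepkoobee
2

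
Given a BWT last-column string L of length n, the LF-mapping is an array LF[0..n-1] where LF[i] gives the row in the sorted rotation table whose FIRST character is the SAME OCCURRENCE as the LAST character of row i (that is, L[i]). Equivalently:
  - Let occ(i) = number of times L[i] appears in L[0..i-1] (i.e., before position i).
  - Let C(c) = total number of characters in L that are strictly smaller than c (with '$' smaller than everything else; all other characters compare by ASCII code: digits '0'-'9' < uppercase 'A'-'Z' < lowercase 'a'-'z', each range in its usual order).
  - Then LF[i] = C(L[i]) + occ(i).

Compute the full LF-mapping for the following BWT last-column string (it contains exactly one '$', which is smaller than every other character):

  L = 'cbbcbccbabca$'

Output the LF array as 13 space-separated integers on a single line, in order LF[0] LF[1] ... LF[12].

Answer: 8 3 4 9 5 10 11 6 1 7 12 2 0

Derivation:
Char counts: '$':1, 'a':2, 'b':5, 'c':5
C (first-col start): C('$')=0, C('a')=1, C('b')=3, C('c')=8
L[0]='c': occ=0, LF[0]=C('c')+0=8+0=8
L[1]='b': occ=0, LF[1]=C('b')+0=3+0=3
L[2]='b': occ=1, LF[2]=C('b')+1=3+1=4
L[3]='c': occ=1, LF[3]=C('c')+1=8+1=9
L[4]='b': occ=2, LF[4]=C('b')+2=3+2=5
L[5]='c': occ=2, LF[5]=C('c')+2=8+2=10
L[6]='c': occ=3, LF[6]=C('c')+3=8+3=11
L[7]='b': occ=3, LF[7]=C('b')+3=3+3=6
L[8]='a': occ=0, LF[8]=C('a')+0=1+0=1
L[9]='b': occ=4, LF[9]=C('b')+4=3+4=7
L[10]='c': occ=4, LF[10]=C('c')+4=8+4=12
L[11]='a': occ=1, LF[11]=C('a')+1=1+1=2
L[12]='$': occ=0, LF[12]=C('$')+0=0+0=0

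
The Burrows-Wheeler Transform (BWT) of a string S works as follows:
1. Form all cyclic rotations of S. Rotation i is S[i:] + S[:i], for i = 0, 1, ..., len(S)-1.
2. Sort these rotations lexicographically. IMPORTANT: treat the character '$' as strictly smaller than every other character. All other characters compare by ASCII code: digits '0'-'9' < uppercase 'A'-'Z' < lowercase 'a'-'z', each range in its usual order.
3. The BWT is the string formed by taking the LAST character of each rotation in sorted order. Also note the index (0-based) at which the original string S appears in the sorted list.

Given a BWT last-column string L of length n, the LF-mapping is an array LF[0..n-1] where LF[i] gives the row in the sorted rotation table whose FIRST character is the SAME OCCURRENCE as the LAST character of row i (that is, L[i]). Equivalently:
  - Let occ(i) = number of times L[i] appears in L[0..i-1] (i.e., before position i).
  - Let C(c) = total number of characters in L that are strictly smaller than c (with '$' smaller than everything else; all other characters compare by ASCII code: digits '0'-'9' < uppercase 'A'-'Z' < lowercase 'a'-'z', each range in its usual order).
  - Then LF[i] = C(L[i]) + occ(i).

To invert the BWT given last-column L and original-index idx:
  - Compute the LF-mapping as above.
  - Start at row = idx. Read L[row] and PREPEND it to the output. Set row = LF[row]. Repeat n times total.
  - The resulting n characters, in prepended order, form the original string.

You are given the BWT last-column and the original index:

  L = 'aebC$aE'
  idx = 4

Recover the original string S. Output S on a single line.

LF mapping: 3 6 5 1 0 4 2
Walk LF starting at row 4, prepending L[row]:
  step 1: row=4, L[4]='$', prepend. Next row=LF[4]=0
  step 2: row=0, L[0]='a', prepend. Next row=LF[0]=3
  step 3: row=3, L[3]='C', prepend. Next row=LF[3]=1
  step 4: row=1, L[1]='e', prepend. Next row=LF[1]=6
  step 5: row=6, L[6]='E', prepend. Next row=LF[6]=2
  step 6: row=2, L[2]='b', prepend. Next row=LF[2]=5
  step 7: row=5, L[5]='a', prepend. Next row=LF[5]=4
Reversed output: abEeCa$

Answer: abEeCa$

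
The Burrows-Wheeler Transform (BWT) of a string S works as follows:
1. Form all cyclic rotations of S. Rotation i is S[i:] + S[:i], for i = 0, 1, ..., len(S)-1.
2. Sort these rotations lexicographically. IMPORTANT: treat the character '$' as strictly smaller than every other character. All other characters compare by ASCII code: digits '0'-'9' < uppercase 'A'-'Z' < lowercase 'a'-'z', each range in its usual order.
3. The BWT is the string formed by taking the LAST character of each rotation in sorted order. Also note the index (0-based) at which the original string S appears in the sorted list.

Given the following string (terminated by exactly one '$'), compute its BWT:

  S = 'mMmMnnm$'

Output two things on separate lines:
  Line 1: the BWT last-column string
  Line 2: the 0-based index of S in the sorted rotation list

All 8 rotations (rotation i = S[i:]+S[:i]):
  rot[0] = mMmMnnm$
  rot[1] = MmMnnm$m
  rot[2] = mMnnm$mM
  rot[3] = Mnnm$mMm
  rot[4] = nnm$mMmM
  rot[5] = nm$mMmMn
  rot[6] = m$mMmMnn
  rot[7] = $mMmMnnm
Sorted (with $ < everything):
  sorted[0] = $mMmMnnm  (last char: 'm')
  sorted[1] = MmMnnm$m  (last char: 'm')
  sorted[2] = Mnnm$mMm  (last char: 'm')
  sorted[3] = m$mMmMnn  (last char: 'n')
  sorted[4] = mMmMnnm$  (last char: '$')
  sorted[5] = mMnnm$mM  (last char: 'M')
  sorted[6] = nm$mMmMn  (last char: 'n')
  sorted[7] = nnm$mMmM  (last char: 'M')
Last column: mmmn$MnM
Original string S is at sorted index 4

Answer: mmmn$MnM
4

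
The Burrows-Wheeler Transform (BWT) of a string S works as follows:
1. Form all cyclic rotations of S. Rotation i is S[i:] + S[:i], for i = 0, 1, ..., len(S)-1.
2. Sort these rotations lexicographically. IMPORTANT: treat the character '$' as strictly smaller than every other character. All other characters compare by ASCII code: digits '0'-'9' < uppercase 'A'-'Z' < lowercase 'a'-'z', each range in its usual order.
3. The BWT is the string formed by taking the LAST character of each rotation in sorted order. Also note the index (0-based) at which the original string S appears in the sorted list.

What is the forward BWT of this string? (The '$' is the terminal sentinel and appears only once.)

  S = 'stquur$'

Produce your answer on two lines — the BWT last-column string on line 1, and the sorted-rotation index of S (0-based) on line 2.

All 7 rotations (rotation i = S[i:]+S[:i]):
  rot[0] = stquur$
  rot[1] = tquur$s
  rot[2] = quur$st
  rot[3] = uur$stq
  rot[4] = ur$stqu
  rot[5] = r$stquu
  rot[6] = $stquur
Sorted (with $ < everything):
  sorted[0] = $stquur  (last char: 'r')
  sorted[1] = quur$st  (last char: 't')
  sorted[2] = r$stquu  (last char: 'u')
  sorted[3] = stquur$  (last char: '$')
  sorted[4] = tquur$s  (last char: 's')
  sorted[5] = ur$stqu  (last char: 'u')
  sorted[6] = uur$stq  (last char: 'q')
Last column: rtu$suq
Original string S is at sorted index 3

Answer: rtu$suq
3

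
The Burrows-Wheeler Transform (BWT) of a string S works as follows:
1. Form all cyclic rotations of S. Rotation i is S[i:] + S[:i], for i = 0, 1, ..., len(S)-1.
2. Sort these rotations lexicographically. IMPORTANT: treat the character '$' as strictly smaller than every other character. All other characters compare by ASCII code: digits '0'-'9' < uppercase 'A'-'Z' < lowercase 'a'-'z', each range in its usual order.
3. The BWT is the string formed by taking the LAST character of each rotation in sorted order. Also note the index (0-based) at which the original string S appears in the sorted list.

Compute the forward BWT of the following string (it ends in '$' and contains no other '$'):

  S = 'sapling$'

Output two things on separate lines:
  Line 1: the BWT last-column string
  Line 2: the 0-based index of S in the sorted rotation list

All 8 rotations (rotation i = S[i:]+S[:i]):
  rot[0] = sapling$
  rot[1] = apling$s
  rot[2] = pling$sa
  rot[3] = ling$sap
  rot[4] = ing$sapl
  rot[5] = ng$sapli
  rot[6] = g$saplin
  rot[7] = $sapling
Sorted (with $ < everything):
  sorted[0] = $sapling  (last char: 'g')
  sorted[1] = apling$s  (last char: 's')
  sorted[2] = g$saplin  (last char: 'n')
  sorted[3] = ing$sapl  (last char: 'l')
  sorted[4] = ling$sap  (last char: 'p')
  sorted[5] = ng$sapli  (last char: 'i')
  sorted[6] = pling$sa  (last char: 'a')
  sorted[7] = sapling$  (last char: '$')
Last column: gsnlpia$
Original string S is at sorted index 7

Answer: gsnlpia$
7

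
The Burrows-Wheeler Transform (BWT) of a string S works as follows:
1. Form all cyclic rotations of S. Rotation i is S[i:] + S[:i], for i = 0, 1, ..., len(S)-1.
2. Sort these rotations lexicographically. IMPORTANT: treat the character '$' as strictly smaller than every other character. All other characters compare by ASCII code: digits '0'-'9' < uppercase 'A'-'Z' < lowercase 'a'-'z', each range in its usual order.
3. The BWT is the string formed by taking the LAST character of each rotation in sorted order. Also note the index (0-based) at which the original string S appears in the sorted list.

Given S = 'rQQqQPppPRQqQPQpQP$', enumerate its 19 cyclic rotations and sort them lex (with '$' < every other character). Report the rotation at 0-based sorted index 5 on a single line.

Answer: QP$rQQqQPppPRQqQPQp

Derivation:
All 19 rotations (rotation i = S[i:]+S[:i]):
  rot[0] = rQQqQPppPRQqQPQpQP$
  rot[1] = QQqQPppPRQqQPQpQP$r
  rot[2] = QqQPppPRQqQPQpQP$rQ
  rot[3] = qQPppPRQqQPQpQP$rQQ
  rot[4] = QPppPRQqQPQpQP$rQQq
  rot[5] = PppPRQqQPQpQP$rQQqQ
  rot[6] = ppPRQqQPQpQP$rQQqQP
  rot[7] = pPRQqQPQpQP$rQQqQPp
  rot[8] = PRQqQPQpQP$rQQqQPpp
  rot[9] = RQqQPQpQP$rQQqQPppP
  rot[10] = QqQPQpQP$rQQqQPppPR
  rot[11] = qQPQpQP$rQQqQPppPRQ
  rot[12] = QPQpQP$rQQqQPppPRQq
  rot[13] = PQpQP$rQQqQPppPRQqQ
  rot[14] = QpQP$rQQqQPppPRQqQP
  rot[15] = pQP$rQQqQPppPRQqQPQ
  rot[16] = QP$rQQqQPppPRQqQPQp
  rot[17] = P$rQQqQPppPRQqQPQpQ
  rot[18] = $rQQqQPppPRQqQPQpQP
Sorted (with $ < everything):
  sorted[0] = $rQQqQPppPRQqQPQpQP
  sorted[1] = P$rQQqQPppPRQqQPQpQ
  sorted[2] = PQpQP$rQQqQPppPRQqQ
  sorted[3] = PRQqQPQpQP$rQQqQPpp
  sorted[4] = PppPRQqQPQpQP$rQQqQ
  sorted[5] = QP$rQQqQPppPRQqQPQp
  sorted[6] = QPQpQP$rQQqQPppPRQq
  sorted[7] = QPppPRQqQPQpQP$rQQq
  sorted[8] = QQqQPppPRQqQPQpQP$r
  sorted[9] = QpQP$rQQqQPppPRQqQP
  sorted[10] = QqQPQpQP$rQQqQPppPR
  sorted[11] = QqQPppPRQqQPQpQP$rQ
  sorted[12] = RQqQPQpQP$rQQqQPppP
  sorted[13] = pPRQqQPQpQP$rQQqQPp
  sorted[14] = pQP$rQQqQPppPRQqQPQ
  sorted[15] = ppPRQqQPQpQP$rQQqQP
  sorted[16] = qQPQpQP$rQQqQPppPRQ
  sorted[17] = qQPppPRQqQPQpQP$rQQ
  sorted[18] = rQQqQPppPRQqQPQpQP$
sorted[5] = QP$rQQqQPppPRQqQPQp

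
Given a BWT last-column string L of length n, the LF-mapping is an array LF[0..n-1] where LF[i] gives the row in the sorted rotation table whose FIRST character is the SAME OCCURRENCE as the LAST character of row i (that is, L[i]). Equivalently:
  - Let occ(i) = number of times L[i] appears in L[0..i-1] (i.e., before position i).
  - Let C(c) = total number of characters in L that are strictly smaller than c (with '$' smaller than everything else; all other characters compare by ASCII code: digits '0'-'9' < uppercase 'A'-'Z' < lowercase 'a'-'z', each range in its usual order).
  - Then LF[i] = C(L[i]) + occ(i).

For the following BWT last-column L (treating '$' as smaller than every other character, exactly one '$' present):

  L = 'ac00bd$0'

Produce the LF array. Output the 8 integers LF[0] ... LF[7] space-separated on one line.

Answer: 4 6 1 2 5 7 0 3

Derivation:
Char counts: '$':1, '0':3, 'a':1, 'b':1, 'c':1, 'd':1
C (first-col start): C('$')=0, C('0')=1, C('a')=4, C('b')=5, C('c')=6, C('d')=7
L[0]='a': occ=0, LF[0]=C('a')+0=4+0=4
L[1]='c': occ=0, LF[1]=C('c')+0=6+0=6
L[2]='0': occ=0, LF[2]=C('0')+0=1+0=1
L[3]='0': occ=1, LF[3]=C('0')+1=1+1=2
L[4]='b': occ=0, LF[4]=C('b')+0=5+0=5
L[5]='d': occ=0, LF[5]=C('d')+0=7+0=7
L[6]='$': occ=0, LF[6]=C('$')+0=0+0=0
L[7]='0': occ=2, LF[7]=C('0')+2=1+2=3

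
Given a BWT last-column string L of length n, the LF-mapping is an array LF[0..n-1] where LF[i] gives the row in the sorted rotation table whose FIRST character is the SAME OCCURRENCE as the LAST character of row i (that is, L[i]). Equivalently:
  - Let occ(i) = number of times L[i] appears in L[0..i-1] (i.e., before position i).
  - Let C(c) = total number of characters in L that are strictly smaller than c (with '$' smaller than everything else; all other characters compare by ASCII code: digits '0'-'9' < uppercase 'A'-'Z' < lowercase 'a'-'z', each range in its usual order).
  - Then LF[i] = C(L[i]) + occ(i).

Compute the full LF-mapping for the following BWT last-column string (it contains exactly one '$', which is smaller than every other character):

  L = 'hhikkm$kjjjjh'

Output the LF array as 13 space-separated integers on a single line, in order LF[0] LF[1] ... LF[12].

Answer: 1 2 4 9 10 12 0 11 5 6 7 8 3

Derivation:
Char counts: '$':1, 'h':3, 'i':1, 'j':4, 'k':3, 'm':1
C (first-col start): C('$')=0, C('h')=1, C('i')=4, C('j')=5, C('k')=9, C('m')=12
L[0]='h': occ=0, LF[0]=C('h')+0=1+0=1
L[1]='h': occ=1, LF[1]=C('h')+1=1+1=2
L[2]='i': occ=0, LF[2]=C('i')+0=4+0=4
L[3]='k': occ=0, LF[3]=C('k')+0=9+0=9
L[4]='k': occ=1, LF[4]=C('k')+1=9+1=10
L[5]='m': occ=0, LF[5]=C('m')+0=12+0=12
L[6]='$': occ=0, LF[6]=C('$')+0=0+0=0
L[7]='k': occ=2, LF[7]=C('k')+2=9+2=11
L[8]='j': occ=0, LF[8]=C('j')+0=5+0=5
L[9]='j': occ=1, LF[9]=C('j')+1=5+1=6
L[10]='j': occ=2, LF[10]=C('j')+2=5+2=7
L[11]='j': occ=3, LF[11]=C('j')+3=5+3=8
L[12]='h': occ=2, LF[12]=C('h')+2=1+2=3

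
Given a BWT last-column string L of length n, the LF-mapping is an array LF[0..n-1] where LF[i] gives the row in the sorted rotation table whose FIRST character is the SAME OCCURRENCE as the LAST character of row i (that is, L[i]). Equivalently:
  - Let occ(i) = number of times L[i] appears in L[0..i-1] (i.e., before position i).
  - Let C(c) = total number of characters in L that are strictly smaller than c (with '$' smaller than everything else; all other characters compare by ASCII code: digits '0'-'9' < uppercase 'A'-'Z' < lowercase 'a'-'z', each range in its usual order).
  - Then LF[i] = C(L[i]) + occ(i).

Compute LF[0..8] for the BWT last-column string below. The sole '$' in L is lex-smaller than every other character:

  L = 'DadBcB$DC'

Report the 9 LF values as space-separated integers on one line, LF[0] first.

Char counts: '$':1, 'B':2, 'C':1, 'D':2, 'a':1, 'c':1, 'd':1
C (first-col start): C('$')=0, C('B')=1, C('C')=3, C('D')=4, C('a')=6, C('c')=7, C('d')=8
L[0]='D': occ=0, LF[0]=C('D')+0=4+0=4
L[1]='a': occ=0, LF[1]=C('a')+0=6+0=6
L[2]='d': occ=0, LF[2]=C('d')+0=8+0=8
L[3]='B': occ=0, LF[3]=C('B')+0=1+0=1
L[4]='c': occ=0, LF[4]=C('c')+0=7+0=7
L[5]='B': occ=1, LF[5]=C('B')+1=1+1=2
L[6]='$': occ=0, LF[6]=C('$')+0=0+0=0
L[7]='D': occ=1, LF[7]=C('D')+1=4+1=5
L[8]='C': occ=0, LF[8]=C('C')+0=3+0=3

Answer: 4 6 8 1 7 2 0 5 3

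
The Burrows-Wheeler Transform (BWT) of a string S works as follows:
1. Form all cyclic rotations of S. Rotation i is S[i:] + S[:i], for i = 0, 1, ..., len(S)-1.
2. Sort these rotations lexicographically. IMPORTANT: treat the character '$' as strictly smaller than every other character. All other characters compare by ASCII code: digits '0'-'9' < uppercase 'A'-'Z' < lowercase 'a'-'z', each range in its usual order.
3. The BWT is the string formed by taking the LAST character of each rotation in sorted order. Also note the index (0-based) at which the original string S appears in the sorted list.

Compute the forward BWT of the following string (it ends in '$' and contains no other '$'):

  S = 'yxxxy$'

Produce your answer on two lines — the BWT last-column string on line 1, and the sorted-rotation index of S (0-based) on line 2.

All 6 rotations (rotation i = S[i:]+S[:i]):
  rot[0] = yxxxy$
  rot[1] = xxxy$y
  rot[2] = xxy$yx
  rot[3] = xy$yxx
  rot[4] = y$yxxx
  rot[5] = $yxxxy
Sorted (with $ < everything):
  sorted[0] = $yxxxy  (last char: 'y')
  sorted[1] = xxxy$y  (last char: 'y')
  sorted[2] = xxy$yx  (last char: 'x')
  sorted[3] = xy$yxx  (last char: 'x')
  sorted[4] = y$yxxx  (last char: 'x')
  sorted[5] = yxxxy$  (last char: '$')
Last column: yyxxx$
Original string S is at sorted index 5

Answer: yyxxx$
5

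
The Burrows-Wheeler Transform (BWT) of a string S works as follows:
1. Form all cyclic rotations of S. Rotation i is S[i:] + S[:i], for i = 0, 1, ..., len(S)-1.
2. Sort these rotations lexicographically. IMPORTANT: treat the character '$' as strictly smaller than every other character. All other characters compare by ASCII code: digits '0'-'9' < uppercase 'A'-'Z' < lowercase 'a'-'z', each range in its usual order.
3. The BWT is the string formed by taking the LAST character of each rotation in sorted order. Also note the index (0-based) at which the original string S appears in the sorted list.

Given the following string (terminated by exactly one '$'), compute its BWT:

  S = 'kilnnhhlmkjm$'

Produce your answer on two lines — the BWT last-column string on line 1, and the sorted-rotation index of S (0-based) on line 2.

All 13 rotations (rotation i = S[i:]+S[:i]):
  rot[0] = kilnnhhlmkjm$
  rot[1] = ilnnhhlmkjm$k
  rot[2] = lnnhhlmkjm$ki
  rot[3] = nnhhlmkjm$kil
  rot[4] = nhhlmkjm$kiln
  rot[5] = hhlmkjm$kilnn
  rot[6] = hlmkjm$kilnnh
  rot[7] = lmkjm$kilnnhh
  rot[8] = mkjm$kilnnhhl
  rot[9] = kjm$kilnnhhlm
  rot[10] = jm$kilnnhhlmk
  rot[11] = m$kilnnhhlmkj
  rot[12] = $kilnnhhlmkjm
Sorted (with $ < everything):
  sorted[0] = $kilnnhhlmkjm  (last char: 'm')
  sorted[1] = hhlmkjm$kilnn  (last char: 'n')
  sorted[2] = hlmkjm$kilnnh  (last char: 'h')
  sorted[3] = ilnnhhlmkjm$k  (last char: 'k')
  sorted[4] = jm$kilnnhhlmk  (last char: 'k')
  sorted[5] = kilnnhhlmkjm$  (last char: '$')
  sorted[6] = kjm$kilnnhhlm  (last char: 'm')
  sorted[7] = lmkjm$kilnnhh  (last char: 'h')
  sorted[8] = lnnhhlmkjm$ki  (last char: 'i')
  sorted[9] = m$kilnnhhlmkj  (last char: 'j')
  sorted[10] = mkjm$kilnnhhl  (last char: 'l')
  sorted[11] = nhhlmkjm$kiln  (last char: 'n')
  sorted[12] = nnhhlmkjm$kil  (last char: 'l')
Last column: mnhkk$mhijlnl
Original string S is at sorted index 5

Answer: mnhkk$mhijlnl
5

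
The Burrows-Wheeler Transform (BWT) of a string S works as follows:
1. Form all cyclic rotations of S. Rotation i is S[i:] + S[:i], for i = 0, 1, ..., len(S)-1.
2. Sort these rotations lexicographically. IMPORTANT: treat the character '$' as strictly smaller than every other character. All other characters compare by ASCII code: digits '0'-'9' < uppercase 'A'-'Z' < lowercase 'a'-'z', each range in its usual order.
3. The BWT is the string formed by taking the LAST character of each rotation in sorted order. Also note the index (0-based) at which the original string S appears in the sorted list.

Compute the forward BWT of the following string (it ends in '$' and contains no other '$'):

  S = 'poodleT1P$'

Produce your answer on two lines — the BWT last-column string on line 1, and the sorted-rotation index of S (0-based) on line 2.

All 10 rotations (rotation i = S[i:]+S[:i]):
  rot[0] = poodleT1P$
  rot[1] = oodleT1P$p
  rot[2] = odleT1P$po
  rot[3] = dleT1P$poo
  rot[4] = leT1P$pood
  rot[5] = eT1P$poodl
  rot[6] = T1P$poodle
  rot[7] = 1P$poodleT
  rot[8] = P$poodleT1
  rot[9] = $poodleT1P
Sorted (with $ < everything):
  sorted[0] = $poodleT1P  (last char: 'P')
  sorted[1] = 1P$poodleT  (last char: 'T')
  sorted[2] = P$poodleT1  (last char: '1')
  sorted[3] = T1P$poodle  (last char: 'e')
  sorted[4] = dleT1P$poo  (last char: 'o')
  sorted[5] = eT1P$poodl  (last char: 'l')
  sorted[6] = leT1P$pood  (last char: 'd')
  sorted[7] = odleT1P$po  (last char: 'o')
  sorted[8] = oodleT1P$p  (last char: 'p')
  sorted[9] = poodleT1P$  (last char: '$')
Last column: PT1eoldop$
Original string S is at sorted index 9

Answer: PT1eoldop$
9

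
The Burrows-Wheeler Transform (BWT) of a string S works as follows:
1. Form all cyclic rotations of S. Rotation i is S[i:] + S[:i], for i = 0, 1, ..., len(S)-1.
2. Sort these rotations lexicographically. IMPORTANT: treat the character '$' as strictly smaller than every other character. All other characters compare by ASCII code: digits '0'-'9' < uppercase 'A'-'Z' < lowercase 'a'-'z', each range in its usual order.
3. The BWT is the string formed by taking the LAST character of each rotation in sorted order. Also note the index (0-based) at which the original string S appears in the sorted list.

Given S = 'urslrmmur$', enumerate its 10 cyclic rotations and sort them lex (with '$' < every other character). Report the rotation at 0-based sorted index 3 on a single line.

All 10 rotations (rotation i = S[i:]+S[:i]):
  rot[0] = urslrmmur$
  rot[1] = rslrmmur$u
  rot[2] = slrmmur$ur
  rot[3] = lrmmur$urs
  rot[4] = rmmur$ursl
  rot[5] = mmur$urslr
  rot[6] = mur$urslrm
  rot[7] = ur$urslrmm
  rot[8] = r$urslrmmu
  rot[9] = $urslrmmur
Sorted (with $ < everything):
  sorted[0] = $urslrmmur
  sorted[1] = lrmmur$urs
  sorted[2] = mmur$urslr
  sorted[3] = mur$urslrm
  sorted[4] = r$urslrmmu
  sorted[5] = rmmur$ursl
  sorted[6] = rslrmmur$u
  sorted[7] = slrmmur$ur
  sorted[8] = ur$urslrmm
  sorted[9] = urslrmmur$
sorted[3] = mur$urslrm

Answer: mur$urslrm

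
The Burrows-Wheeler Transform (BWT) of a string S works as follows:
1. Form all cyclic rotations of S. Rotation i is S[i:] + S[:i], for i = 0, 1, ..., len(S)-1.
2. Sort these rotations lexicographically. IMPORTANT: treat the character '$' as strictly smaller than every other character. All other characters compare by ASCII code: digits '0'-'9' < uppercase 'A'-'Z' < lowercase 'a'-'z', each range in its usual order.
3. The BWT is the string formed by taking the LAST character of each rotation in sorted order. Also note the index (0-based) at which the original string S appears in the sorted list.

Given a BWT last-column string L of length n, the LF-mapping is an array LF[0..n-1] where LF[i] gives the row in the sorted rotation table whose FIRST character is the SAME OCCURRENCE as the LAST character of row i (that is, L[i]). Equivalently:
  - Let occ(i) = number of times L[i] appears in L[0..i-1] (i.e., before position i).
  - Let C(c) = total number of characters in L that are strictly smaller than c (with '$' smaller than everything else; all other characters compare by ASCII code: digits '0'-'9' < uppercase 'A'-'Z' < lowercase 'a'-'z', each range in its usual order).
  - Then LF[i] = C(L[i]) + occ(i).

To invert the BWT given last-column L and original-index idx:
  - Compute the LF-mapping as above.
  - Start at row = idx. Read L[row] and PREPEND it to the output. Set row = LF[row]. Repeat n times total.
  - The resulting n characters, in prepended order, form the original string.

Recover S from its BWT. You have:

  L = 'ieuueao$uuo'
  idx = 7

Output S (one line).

LF mapping: 4 2 7 8 3 1 5 0 9 10 6
Walk LF starting at row 7, prepending L[row]:
  step 1: row=7, L[7]='$', prepend. Next row=LF[7]=0
  step 2: row=0, L[0]='i', prepend. Next row=LF[0]=4
  step 3: row=4, L[4]='e', prepend. Next row=LF[4]=3
  step 4: row=3, L[3]='u', prepend. Next row=LF[3]=8
  step 5: row=8, L[8]='u', prepend. Next row=LF[8]=9
  step 6: row=9, L[9]='u', prepend. Next row=LF[9]=10
  step 7: row=10, L[10]='o', prepend. Next row=LF[10]=6
  step 8: row=6, L[6]='o', prepend. Next row=LF[6]=5
  step 9: row=5, L[5]='a', prepend. Next row=LF[5]=1
  step 10: row=1, L[1]='e', prepend. Next row=LF[1]=2
  step 11: row=2, L[2]='u', prepend. Next row=LF[2]=7
Reversed output: ueaoouuuei$

Answer: ueaoouuuei$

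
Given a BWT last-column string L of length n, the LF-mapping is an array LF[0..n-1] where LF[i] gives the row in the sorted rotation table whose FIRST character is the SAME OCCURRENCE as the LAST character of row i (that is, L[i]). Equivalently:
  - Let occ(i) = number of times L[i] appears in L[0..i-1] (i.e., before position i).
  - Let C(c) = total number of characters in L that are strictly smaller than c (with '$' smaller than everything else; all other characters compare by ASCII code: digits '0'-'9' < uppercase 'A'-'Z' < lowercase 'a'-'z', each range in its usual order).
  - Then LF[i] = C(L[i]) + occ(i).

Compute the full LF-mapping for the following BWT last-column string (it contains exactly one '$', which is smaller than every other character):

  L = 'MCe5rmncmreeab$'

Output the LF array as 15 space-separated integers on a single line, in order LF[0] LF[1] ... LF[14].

Char counts: '$':1, '5':1, 'C':1, 'M':1, 'a':1, 'b':1, 'c':1, 'e':3, 'm':2, 'n':1, 'r':2
C (first-col start): C('$')=0, C('5')=1, C('C')=2, C('M')=3, C('a')=4, C('b')=5, C('c')=6, C('e')=7, C('m')=10, C('n')=12, C('r')=13
L[0]='M': occ=0, LF[0]=C('M')+0=3+0=3
L[1]='C': occ=0, LF[1]=C('C')+0=2+0=2
L[2]='e': occ=0, LF[2]=C('e')+0=7+0=7
L[3]='5': occ=0, LF[3]=C('5')+0=1+0=1
L[4]='r': occ=0, LF[4]=C('r')+0=13+0=13
L[5]='m': occ=0, LF[5]=C('m')+0=10+0=10
L[6]='n': occ=0, LF[6]=C('n')+0=12+0=12
L[7]='c': occ=0, LF[7]=C('c')+0=6+0=6
L[8]='m': occ=1, LF[8]=C('m')+1=10+1=11
L[9]='r': occ=1, LF[9]=C('r')+1=13+1=14
L[10]='e': occ=1, LF[10]=C('e')+1=7+1=8
L[11]='e': occ=2, LF[11]=C('e')+2=7+2=9
L[12]='a': occ=0, LF[12]=C('a')+0=4+0=4
L[13]='b': occ=0, LF[13]=C('b')+0=5+0=5
L[14]='$': occ=0, LF[14]=C('$')+0=0+0=0

Answer: 3 2 7 1 13 10 12 6 11 14 8 9 4 5 0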